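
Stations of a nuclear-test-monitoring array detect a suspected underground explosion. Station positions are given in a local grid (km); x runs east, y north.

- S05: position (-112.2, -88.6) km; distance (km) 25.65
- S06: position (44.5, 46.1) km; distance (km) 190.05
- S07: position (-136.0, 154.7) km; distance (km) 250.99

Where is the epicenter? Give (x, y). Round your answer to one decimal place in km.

Circle about each station: (x + 112.2)² + (y + 88.6)² = 25.65²; (x − 44.5)² + (y − 46.1)² = 190.05²; (x + 136.0)² + (y − 154.7)² = 250.99².
Subtracting the S05 equation from the S06 and S07 equations removes the quadratic terms:
313.4 x + 269.4 y = -51794.42
-47.6 x + 486.6 y = -40348.77
Solving the 2×2 system: x ≈ -86.7, y ≈ -91.4 km.
Check against S05 (with the unrounded x, y): √((x + 112.2)²+(y + 88.6)²) = 25.66 ≈ 25.65 km. ✓

-86.7 km east, -91.4 km north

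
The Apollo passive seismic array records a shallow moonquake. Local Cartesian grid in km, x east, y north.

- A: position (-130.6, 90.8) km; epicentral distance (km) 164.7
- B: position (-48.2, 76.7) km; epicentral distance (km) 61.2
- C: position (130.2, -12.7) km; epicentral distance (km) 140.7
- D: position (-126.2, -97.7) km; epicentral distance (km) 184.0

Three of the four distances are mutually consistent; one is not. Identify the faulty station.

Solve using three stations at a time. Using B, C, D (subtract circle equations pairwise → linear system) gives (x, y) ≈ (-1.3, 37.4).
Distances from that point to each station vs reported:
  A: calculated 139.9 vs reported 164.7 → residual 24.8 km
  B: calculated 61.2 vs reported 61.2 → residual 0.0 km
  C: calculated 140.7 vs reported 140.7 → residual 0.0 km
  D: calculated 184.0 vs reported 184.0 → residual 0.0 km
B, C, D are mutually consistent (residuals ≈ 0); A is off by 24.8 km.

A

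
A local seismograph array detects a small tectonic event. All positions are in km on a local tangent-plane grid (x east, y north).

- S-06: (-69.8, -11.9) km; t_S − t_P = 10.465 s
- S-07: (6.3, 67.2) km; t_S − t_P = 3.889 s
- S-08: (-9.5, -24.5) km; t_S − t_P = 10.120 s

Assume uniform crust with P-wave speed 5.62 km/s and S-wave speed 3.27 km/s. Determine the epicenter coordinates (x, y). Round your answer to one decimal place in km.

-21.0 km east, 53.8 km north

Distance from S−P lag: d = Δt · v_P v_S / (v_P − v_S) = Δt · (5.62·3.27)/(5.62−3.27) ≈ 7.8202·Δt.
So d_S-06 = 81.84, d_S-07 = 30.41, d_S-08 = 79.14 km.
Circle about each station: (x + 69.8)² + (y + 11.9)² = 81.84²; (x − 6.3)² + (y − 67.2)² = 30.41²; (x + 9.5)² + (y + 24.5)² = 79.14².
Subtracting the S-06 equation from the S-07 and S-08 equations removes the quadratic terms:
152.2 x + 158.2 y = 5314.90
120.6 x − 25.2 y = -3888.50
Solving the 2×2 system: x ≈ -21.0, y ≈ 53.8 km.
Check against S-06 (with the unrounded x, y): √((x + 69.8)²+(y + 11.9)²) = 81.84 ≈ 81.84 km. ✓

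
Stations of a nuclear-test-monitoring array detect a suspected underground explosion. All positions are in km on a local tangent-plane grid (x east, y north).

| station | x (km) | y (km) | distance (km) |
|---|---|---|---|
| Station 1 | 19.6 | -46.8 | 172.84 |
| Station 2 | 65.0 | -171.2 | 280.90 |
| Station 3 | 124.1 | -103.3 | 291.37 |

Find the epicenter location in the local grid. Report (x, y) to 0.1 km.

x ≈ -139.0 km, y ≈ 21.9 km

Circle about each station: (x − 19.6)² + (y + 46.8)² = 172.84²; (x − 65.0)² + (y + 171.2)² = 280.90²; (x − 124.1)² + (y + 103.3)² = 291.37².
Subtracting pairs of circle equations eliminates x²+y² and gives linear equations (the radical axes):
90.8 x − 248.8 y = -18071.10
209.0 x − 113.0 y = -31525.51
Solving the 2×2 system: x ≈ -139.0, y ≈ 21.9 km.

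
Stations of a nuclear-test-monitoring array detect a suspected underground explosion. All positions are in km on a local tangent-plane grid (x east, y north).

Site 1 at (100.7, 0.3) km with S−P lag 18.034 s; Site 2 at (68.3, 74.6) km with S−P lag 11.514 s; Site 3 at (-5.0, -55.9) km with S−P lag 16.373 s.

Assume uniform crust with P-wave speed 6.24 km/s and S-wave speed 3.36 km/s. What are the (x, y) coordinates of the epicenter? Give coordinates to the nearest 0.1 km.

(-14.7, 62.9)

Distance from S−P lag: d = Δt · v_P v_S / (v_P − v_S) = Δt · (6.24·3.36)/(6.24−3.36) ≈ 7.2800·Δt.
So d_Site 1 = 131.29, d_Site 2 = 83.82, d_Site 3 = 119.20 km.
Circle about each station: (x − 100.7)² + (y − 0.3)² = 131.29²; (x − 68.3)² + (y − 74.6)² = 83.82²; (x + 5.0)² + (y + 55.9)² = 119.20².
Subtracting the Site 1 equation from the Site 2 and Site 3 equations removes the quadratic terms:
-64.8 x + 148.6 y = 10300.74
-211.4 x − 112.4 y = -3962.35
Solving the 2×2 system: x ≈ -14.7, y ≈ 62.9 km.
Check against Site 1 (with the unrounded x, y): √((x − 100.7)²+(y − 0.3)²) = 131.29 ≈ 131.29 km. ✓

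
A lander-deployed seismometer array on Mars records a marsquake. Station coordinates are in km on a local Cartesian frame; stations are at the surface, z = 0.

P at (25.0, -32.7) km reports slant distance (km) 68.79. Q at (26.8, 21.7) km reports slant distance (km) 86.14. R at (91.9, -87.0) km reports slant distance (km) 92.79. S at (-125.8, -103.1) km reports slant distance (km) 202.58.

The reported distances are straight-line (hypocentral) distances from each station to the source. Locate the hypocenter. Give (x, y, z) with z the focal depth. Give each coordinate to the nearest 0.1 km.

x ≈ 52.8 km, y ≈ -31.1 km, depth ≈ 62.9 km

Each station gives a sphere (x−x_i)² + (y−y_i)² + z² = d_i² (stations at z=0).
Subtracting the P sphere from Q and R: z² cancels, leaving linear equations in x and y:
3.6 x + 108.8 y = -3193.20
133.8 x − 108.6 y = 10442.40
Solving: x ≈ 52.805, y ≈ -31.096 km (keep extra digits for the depth step; rounded: 52.8, -31.1).
Then from the P sphere: z² = 68.79² − (x − 25.0)² − (y + 32.7)² with x = 52.805, y = -31.096, so z ≈ 62.900 ≈ 62.9 km.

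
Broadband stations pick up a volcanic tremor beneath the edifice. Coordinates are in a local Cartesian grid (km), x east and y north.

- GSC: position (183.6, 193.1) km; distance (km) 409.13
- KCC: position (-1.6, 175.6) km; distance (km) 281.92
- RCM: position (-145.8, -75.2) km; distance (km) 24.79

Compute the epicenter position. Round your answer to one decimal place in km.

Circle about each station: (x − 183.6)² + (y − 193.1)² = 409.13²; (x + 1.6)² + (y − 175.6)² = 281.92²; (x + 145.8)² + (y + 75.2)² = 24.79².
Subtracting pairs of circle equations eliminates x²+y² and gives linear equations (the radical axes):
-370.4 x − 35.0 y = 47749.82
-658.8 x − 536.6 y = 122688.92
Solving the 2×2 system: x ≈ -121.4, y ≈ -79.6 km.
Check against GSC (with the unrounded x, y): √((x − 183.6)²+(y − 193.1)²) = 409.13 ≈ 409.13 km. ✓

-121.4 km east, -79.6 km north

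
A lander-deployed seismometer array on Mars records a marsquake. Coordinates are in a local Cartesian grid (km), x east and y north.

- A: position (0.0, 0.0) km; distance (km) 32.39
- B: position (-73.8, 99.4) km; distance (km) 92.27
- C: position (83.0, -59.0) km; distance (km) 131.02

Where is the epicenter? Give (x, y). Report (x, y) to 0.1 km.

x ≈ -13.8 km, y ≈ 29.3 km

Circle about each station: x² + y² = 32.39²; (x + 73.8)² + (y − 99.4)² = 92.27²; (x − 83.0)² + (y + 59.0)² = 131.02².
Subtracting the A equation from the B and C equations removes the quadratic terms:
-147.6 x + 198.8 y = 7862.16
166.0 x − 118.0 y = -5747.13
Solving the 2×2 system: x ≈ -13.8, y ≈ 29.3 km.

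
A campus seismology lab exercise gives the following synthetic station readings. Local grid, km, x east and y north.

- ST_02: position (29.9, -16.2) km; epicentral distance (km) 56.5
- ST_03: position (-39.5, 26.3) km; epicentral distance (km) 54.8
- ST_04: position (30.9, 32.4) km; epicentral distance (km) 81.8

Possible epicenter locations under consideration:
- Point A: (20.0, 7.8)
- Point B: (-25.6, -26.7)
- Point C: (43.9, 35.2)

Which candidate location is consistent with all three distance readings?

Point B

For each candidate, compare |candidate − station| to the reported distance:
Point A: residuals ST_02 30.5, ST_03 7.5, ST_04 54.9 → max 54.9 km
Point B: residuals ST_02 0.0, ST_03 0.0, ST_04 0.0 → max 0.0 km
Point C: residuals ST_02 3.2, ST_03 29.1, ST_04 68.5 → max 68.5 km
Only Point B has all residuals ≈ 0.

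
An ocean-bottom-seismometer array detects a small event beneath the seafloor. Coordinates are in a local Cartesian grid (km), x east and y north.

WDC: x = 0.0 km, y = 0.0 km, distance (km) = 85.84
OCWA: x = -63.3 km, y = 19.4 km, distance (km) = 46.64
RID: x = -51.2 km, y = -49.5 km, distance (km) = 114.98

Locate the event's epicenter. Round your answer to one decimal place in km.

Circle about each station: x² + y² = 85.84²; (x + 63.3)² + (y − 19.4)² = 46.64²; (x + 51.2)² + (y + 49.5)² = 114.98².
Subtracting the WDC equation from the OCWA and RID equations removes the quadratic terms:
-126.6 x + 38.8 y = 9576.47
-102.4 x − 99.0 y = -780.20
Solving the 2×2 system: x ≈ -55.6, y ≈ 65.4 km.

x ≈ -55.6 km, y ≈ 65.4 km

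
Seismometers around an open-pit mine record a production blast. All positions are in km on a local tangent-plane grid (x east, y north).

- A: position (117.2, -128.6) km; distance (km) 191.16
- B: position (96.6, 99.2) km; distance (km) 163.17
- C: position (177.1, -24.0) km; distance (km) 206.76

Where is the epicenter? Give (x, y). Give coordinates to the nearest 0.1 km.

Circle about each station: (x − 117.2)² + (y + 128.6)² = 191.16²; (x − 96.6)² + (y − 99.2)² = 163.17²; (x − 177.1)² + (y + 24.0)² = 206.76².
Subtracting the A equation from the B and C equations removes the quadratic terms:
-41.2 x + 455.6 y = -1183.90
119.8 x + 209.2 y = -4540.94
Solving the 2×2 system: x ≈ -28.8, y ≈ -5.2 km.

-28.8 km east, -5.2 km north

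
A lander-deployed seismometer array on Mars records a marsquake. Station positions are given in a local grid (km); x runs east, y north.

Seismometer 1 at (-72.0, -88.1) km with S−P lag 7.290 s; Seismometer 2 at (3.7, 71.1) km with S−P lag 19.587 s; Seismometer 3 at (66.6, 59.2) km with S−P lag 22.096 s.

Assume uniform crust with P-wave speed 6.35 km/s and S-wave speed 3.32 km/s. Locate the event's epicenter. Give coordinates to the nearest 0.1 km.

Distance from S−P lag: d = Δt · v_P v_S / (v_P − v_S) = Δt · (6.35·3.32)/(6.35−3.32) ≈ 6.9578·Δt.
So d_Seismometer 1 = 50.72, d_Seismometer 2 = 136.28, d_Seismometer 3 = 153.74 km.
Circle about each station: (x + 72.0)² + (y + 88.1)² = 50.72²; (x − 3.7)² + (y − 71.1)² = 136.28²; (x − 66.6)² + (y − 59.2)² = 153.74².
Subtracting the Seismometer 1 equation from the Seismometer 2 and Seismometer 3 equations removes the quadratic terms:
151.4 x + 318.4 y = -23876.43
277.2 x + 294.6 y = -26068.88
Solving the 2×2 system: x ≈ -29.0, y ≈ -61.2 km.

x ≈ -29.0 km, y ≈ -61.2 km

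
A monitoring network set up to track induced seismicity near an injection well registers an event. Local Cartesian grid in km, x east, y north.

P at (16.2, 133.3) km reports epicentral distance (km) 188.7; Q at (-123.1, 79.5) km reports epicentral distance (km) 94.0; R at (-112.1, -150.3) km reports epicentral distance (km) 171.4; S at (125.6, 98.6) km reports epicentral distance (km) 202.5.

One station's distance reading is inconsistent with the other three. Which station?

Solve using three stations at a time. Using Q, R, S (subtract circle equations pairwise → linear system) gives (x, y) ≈ (-57.5, 12.2).
Distances from that point to each station vs reported:
  P: calculated 141.8 vs reported 188.7 → residual 46.9 km
  Q: calculated 94.0 vs reported 94.0 → residual 0.0 km
  R: calculated 171.4 vs reported 171.4 → residual 0.0 km
  S: calculated 202.5 vs reported 202.5 → residual 0.0 km
Q, R, S are mutually consistent (residuals ≈ 0); P is off by 46.9 km.

P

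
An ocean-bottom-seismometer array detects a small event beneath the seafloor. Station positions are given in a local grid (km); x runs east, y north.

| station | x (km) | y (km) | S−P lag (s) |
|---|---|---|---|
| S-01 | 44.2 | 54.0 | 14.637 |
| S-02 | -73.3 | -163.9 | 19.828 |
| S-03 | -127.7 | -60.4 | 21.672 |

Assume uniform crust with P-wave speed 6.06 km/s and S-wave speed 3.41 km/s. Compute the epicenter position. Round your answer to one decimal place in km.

Distance from S−P lag: d = Δt · v_P v_S / (v_P − v_S) = Δt · (6.06·3.41)/(6.06−3.41) ≈ 7.7980·Δt.
So d_S-01 = 114.14, d_S-02 = 154.62, d_S-03 = 169.00 km.
Circle about each station: (x − 44.2)² + (y − 54.0)² = 114.14²; (x + 73.3)² + (y + 163.9)² = 154.62²; (x + 127.7)² + (y + 60.4)² = 169.00².
Subtracting pairs of circle equations eliminates x²+y² and gives linear equations (the radical axes):
-235.0 x − 435.8 y = 16487.06
-343.8 x − 228.8 y = -447.25
Solving the 2×2 system: x ≈ 41.3, y ≈ -60.1 km.
Check against S-01 (with the unrounded x, y): √((x − 44.2)²+(y − 54.0)²) = 114.14 ≈ 114.14 km. ✓

41.3 km east, -60.1 km north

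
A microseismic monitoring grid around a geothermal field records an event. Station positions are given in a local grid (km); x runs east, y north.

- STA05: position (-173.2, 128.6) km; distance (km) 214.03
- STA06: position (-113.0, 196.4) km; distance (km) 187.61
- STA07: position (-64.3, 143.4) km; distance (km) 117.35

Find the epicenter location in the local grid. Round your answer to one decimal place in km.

Circle about each station: (x + 173.2)² + (y − 128.6)² = 214.03²; (x + 113.0)² + (y − 196.4)² = 187.61²; (x + 64.3)² + (y − 143.4)² = 117.35².
Subtracting pairs of circle equations eliminates x²+y² and gives linear equations (the radical axes):
120.4 x + 135.6 y = 15417.09
217.8 x + 29.6 y = 10199.67
Solving the 2×2 system: x ≈ 35.7, y ≈ 82.0 km.
Check against STA05 (with the unrounded x, y): √((x + 173.2)²+(y − 128.6)²) = 214.02 ≈ 214.03 km. ✓

(35.7, 82.0)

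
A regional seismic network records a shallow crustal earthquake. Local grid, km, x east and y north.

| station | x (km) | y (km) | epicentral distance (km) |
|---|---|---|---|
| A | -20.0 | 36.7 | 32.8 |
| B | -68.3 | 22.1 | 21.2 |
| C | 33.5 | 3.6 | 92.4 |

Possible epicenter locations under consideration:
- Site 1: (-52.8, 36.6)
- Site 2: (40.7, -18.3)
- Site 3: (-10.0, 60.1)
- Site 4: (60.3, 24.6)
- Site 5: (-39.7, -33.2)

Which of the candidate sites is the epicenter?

For each candidate, compare |candidate − station| to the reported distance:
Site 1: residuals A 0.0, B 0.0, C 0.0 → max 0.0 km
Site 2: residuals A 49.1, B 95.0, C 69.3 → max 95.0 km
Site 3: residuals A 7.4, B 48.4, C 21.1 → max 48.4 km
Site 4: residuals A 48.4, B 107.4, C 58.4 → max 107.4 km
Site 5: residuals A 39.8, B 41.1, C 10.5 → max 41.1 km
Only Site 1 has all residuals ≈ 0.

Site 1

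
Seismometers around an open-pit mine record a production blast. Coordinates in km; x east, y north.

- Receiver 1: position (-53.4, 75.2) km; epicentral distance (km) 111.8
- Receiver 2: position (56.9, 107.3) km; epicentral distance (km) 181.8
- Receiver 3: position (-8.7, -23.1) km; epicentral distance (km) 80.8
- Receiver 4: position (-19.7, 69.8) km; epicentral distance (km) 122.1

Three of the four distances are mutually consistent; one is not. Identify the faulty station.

Receiver 2

Solve using three stations at a time. Using Receiver 1, Receiver 3, Receiver 4 (subtract circle equations pairwise → linear system) gives (x, y) ≈ (-88.8, -30.6).
Distances from that point to each station vs reported:
  Receiver 1: calculated 111.6 vs reported 111.8 → residual 0.2 km
  Receiver 2: calculated 200.6 vs reported 181.8 → residual 18.8 km
  Receiver 3: calculated 80.5 vs reported 80.8 → residual 0.3 km
  Receiver 4: calculated 121.9 vs reported 122.1 → residual 0.2 km
Receiver 1, Receiver 3, Receiver 4 are mutually consistent (residuals ≈ 0); Receiver 2 is off by 18.8 km.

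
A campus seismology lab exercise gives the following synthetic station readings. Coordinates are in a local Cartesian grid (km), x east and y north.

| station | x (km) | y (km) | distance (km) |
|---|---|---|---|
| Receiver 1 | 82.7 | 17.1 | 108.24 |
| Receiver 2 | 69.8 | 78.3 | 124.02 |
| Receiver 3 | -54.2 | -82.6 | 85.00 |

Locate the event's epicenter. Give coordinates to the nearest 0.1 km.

(-23.6, -3.3)

Circle about each station: (x − 82.7)² + (y − 17.1)² = 108.24²; (x − 69.8)² + (y − 78.3)² = 124.02²; (x + 54.2)² + (y + 82.6)² = 85.00².
Subtracting the Receiver 1 equation from the Receiver 2 and Receiver 3 equations removes the quadratic terms:
-25.8 x + 122.4 y = 206.17
-273.8 x − 199.4 y = 7119.60
Solving the 2×2 system: x ≈ -23.6, y ≈ -3.3 km.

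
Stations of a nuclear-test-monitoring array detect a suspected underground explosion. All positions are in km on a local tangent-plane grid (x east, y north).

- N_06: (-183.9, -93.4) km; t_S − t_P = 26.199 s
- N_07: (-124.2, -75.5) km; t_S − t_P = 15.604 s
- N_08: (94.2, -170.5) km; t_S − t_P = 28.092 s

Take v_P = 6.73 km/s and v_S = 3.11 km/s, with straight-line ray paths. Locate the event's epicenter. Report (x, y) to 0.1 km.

-34.1 km east, -70.9 km north

Distance from S−P lag: d = Δt · v_P v_S / (v_P − v_S) = Δt · (6.73·3.11)/(6.73−3.11) ≈ 5.7819·Δt.
So d_N_06 = 151.48, d_N_07 = 90.22, d_N_08 = 162.42 km.
Circle about each station: (x + 183.9)² + (y + 93.4)² = 151.48²; (x + 124.2)² + (y + 75.5)² = 90.22²; (x − 94.2)² + (y + 170.5)² = 162.42².
Subtracting the N_06 equation from the N_07 and N_08 equations removes the quadratic terms:
119.4 x + 35.8 y = -6610.34
556.2 x − 154.2 y = -8032.95
Solving the 2×2 system: x ≈ -34.1, y ≈ -70.9 km.
Check against N_06 (with the unrounded x, y): √((x + 183.9)²+(y + 93.4)²) = 151.48 ≈ 151.48 km. ✓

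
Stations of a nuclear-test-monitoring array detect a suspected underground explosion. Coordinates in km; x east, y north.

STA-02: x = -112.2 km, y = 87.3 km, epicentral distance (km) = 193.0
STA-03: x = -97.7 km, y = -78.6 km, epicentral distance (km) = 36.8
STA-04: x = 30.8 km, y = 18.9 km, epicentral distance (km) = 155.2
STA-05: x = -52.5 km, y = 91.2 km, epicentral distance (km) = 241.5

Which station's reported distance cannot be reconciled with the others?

STA-05

Solve using three stations at a time. Using STA-02, STA-03, STA-04 (subtract circle equations pairwise → linear system) gives (x, y) ≈ (-68.2, -100.6).
Distances from that point to each station vs reported:
  STA-02: calculated 193.0 vs reported 193.0 → residual 0.0 km
  STA-03: calculated 36.8 vs reported 36.8 → residual 0.0 km
  STA-04: calculated 155.2 vs reported 155.2 → residual 0.0 km
  STA-05: calculated 192.5 vs reported 241.5 → residual 49.0 km
STA-02, STA-03, STA-04 are mutually consistent (residuals ≈ 0); STA-05 is off by 49.0 km.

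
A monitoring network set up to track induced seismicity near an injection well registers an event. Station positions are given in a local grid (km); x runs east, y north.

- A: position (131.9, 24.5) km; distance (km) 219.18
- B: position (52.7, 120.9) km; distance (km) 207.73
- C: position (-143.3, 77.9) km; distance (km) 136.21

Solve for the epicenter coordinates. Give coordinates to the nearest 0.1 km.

x ≈ -77.2 km, y ≈ -41.2 km

Circle about each station: (x − 131.9)² + (y − 24.5)² = 219.18²; (x − 52.7)² + (y − 120.9)² = 207.73²; (x + 143.3)² + (y − 77.9)² = 136.21².
Subtracting pairs of circle equations eliminates x²+y² and gives linear equations (the radical axes):
-158.4 x + 192.8 y = 4284.36
-550.4 x + 106.8 y = 38092.15
Solving the 2×2 system: x ≈ -77.2, y ≈ -41.2 km.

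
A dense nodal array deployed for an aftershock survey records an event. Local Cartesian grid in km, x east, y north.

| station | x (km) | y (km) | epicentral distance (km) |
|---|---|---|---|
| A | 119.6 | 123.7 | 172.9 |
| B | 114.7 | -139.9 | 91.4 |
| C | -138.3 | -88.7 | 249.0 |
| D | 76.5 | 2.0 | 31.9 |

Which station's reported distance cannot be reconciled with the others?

Solve using three stations at a time. Using A, B, C (subtract circle equations pairwise → linear system) gives (x, y) ≈ (107.5, -48.8).
Distances from that point to each station vs reported:
  A: calculated 172.9 vs reported 172.9 → residual 0.0 km
  B: calculated 91.4 vs reported 91.4 → residual 0.0 km
  C: calculated 249.0 vs reported 249.0 → residual 0.0 km
  D: calculated 59.5 vs reported 31.9 → residual 27.6 km
A, B, C are mutually consistent (residuals ≈ 0); D is off by 27.6 km.

D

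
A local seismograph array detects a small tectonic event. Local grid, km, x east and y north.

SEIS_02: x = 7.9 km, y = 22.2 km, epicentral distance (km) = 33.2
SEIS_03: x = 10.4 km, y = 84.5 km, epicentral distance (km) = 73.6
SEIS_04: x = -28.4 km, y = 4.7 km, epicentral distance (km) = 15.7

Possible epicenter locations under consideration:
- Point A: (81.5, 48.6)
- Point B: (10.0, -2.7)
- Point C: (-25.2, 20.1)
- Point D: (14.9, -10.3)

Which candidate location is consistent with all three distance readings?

Point C

For each candidate, compare |candidate − station| to the reported distance:
Point A: residuals SEIS_02 45.0, SEIS_03 6.0, SEIS_04 102.6 → max 102.6 km
Point B: residuals SEIS_02 8.2, SEIS_03 13.6, SEIS_04 23.4 → max 23.4 km
Point C: residuals SEIS_02 0.0, SEIS_03 0.0, SEIS_04 0.0 → max 0.0 km
Point D: residuals SEIS_02 0.0, SEIS_03 21.3, SEIS_04 30.1 → max 30.1 km
Only Point C has all residuals ≈ 0.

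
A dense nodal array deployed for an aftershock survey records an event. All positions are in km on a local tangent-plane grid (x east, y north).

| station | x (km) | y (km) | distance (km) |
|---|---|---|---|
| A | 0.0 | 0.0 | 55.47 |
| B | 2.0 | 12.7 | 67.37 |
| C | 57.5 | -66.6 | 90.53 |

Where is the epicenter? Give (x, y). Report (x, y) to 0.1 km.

-30.7 km east, -46.2 km north

Circle about each station: x² + y² = 55.47²; (x − 2.0)² + (y − 12.7)² = 67.37²; (x − 57.5)² + (y + 66.6)² = 90.53².
Subtracting pairs of circle equations eliminates x²+y² and gives linear equations (the radical axes):
4.0 x + 25.4 y = -1296.51
115.0 x − 133.2 y = 2623.05
Solving the 2×2 system: x ≈ -30.7, y ≈ -46.2 km.
Check against A (with the unrounded x, y): √(x²+y²) = 55.48 ≈ 55.47 km. ✓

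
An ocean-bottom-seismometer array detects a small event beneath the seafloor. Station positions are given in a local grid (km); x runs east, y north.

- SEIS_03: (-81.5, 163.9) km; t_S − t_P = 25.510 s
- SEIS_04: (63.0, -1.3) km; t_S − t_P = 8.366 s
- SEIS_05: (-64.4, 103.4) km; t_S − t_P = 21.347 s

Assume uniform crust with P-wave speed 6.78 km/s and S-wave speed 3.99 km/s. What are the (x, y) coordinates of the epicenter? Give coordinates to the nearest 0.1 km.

(132.7, 40.2)

Distance from S−P lag: d = Δt · v_P v_S / (v_P − v_S) = Δt · (6.78·3.99)/(6.78−3.99) ≈ 9.6961·Δt.
So d_SEIS_03 = 247.35, d_SEIS_04 = 81.12, d_SEIS_05 = 206.98 km.
Circle about each station: (x + 81.5)² + (y − 163.9)² = 247.35²; (x − 63.0)² + (y + 1.3)² = 81.12²; (x + 64.4)² + (y − 103.4)² = 206.98².
Subtracting the SEIS_03 equation from the SEIS_04 and SEIS_05 equations removes the quadratic terms:
289.0 x − 330.4 y = 25066.80
34.2 x − 121.0 y = -325.24
Solving the 2×2 system: x ≈ 132.7, y ≈ 40.2 km.
Check against SEIS_03 (with the unrounded x, y): √((x + 81.5)²+(y − 163.9)²) = 247.34 ≈ 247.35 km. ✓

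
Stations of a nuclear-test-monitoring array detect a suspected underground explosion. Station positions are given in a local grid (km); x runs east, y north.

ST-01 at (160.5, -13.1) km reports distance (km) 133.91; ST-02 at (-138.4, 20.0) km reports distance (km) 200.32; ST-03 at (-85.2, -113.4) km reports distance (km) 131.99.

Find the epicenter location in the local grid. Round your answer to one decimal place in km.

39.9 km east, -71.3 km north

Circle about each station: (x − 160.5)² + (y + 13.1)² = 133.91²; (x + 138.4)² + (y − 20.0)² = 200.32²; (x + 85.2)² + (y + 113.4)² = 131.99².
Subtracting the ST-01 equation from the ST-02 and ST-03 equations removes the quadratic terms:
-597.8 x + 66.2 y = -28573.51
-491.4 x − 200.6 y = -5302.73
Solving the 2×2 system: x ≈ 39.9, y ≈ -71.3 km.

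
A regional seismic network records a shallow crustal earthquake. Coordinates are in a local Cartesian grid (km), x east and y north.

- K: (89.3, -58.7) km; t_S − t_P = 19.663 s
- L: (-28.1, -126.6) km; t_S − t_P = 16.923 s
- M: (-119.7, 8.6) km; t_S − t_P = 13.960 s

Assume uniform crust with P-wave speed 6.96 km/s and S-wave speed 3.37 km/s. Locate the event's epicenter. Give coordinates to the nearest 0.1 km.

(-31.9, -16.1)

Distance from S−P lag: d = Δt · v_P v_S / (v_P − v_S) = Δt · (6.96·3.37)/(6.96−3.37) ≈ 6.5335·Δt.
So d_K = 128.47, d_L = 110.57, d_M = 91.21 km.
Circle about each station: (x − 89.3)² + (y + 58.7)² = 128.47²; (x + 28.1)² + (y + 126.6)² = 110.57²; (x + 119.7)² + (y − 8.6)² = 91.21².
Subtracting the K equation from the L and M equations removes the quadratic terms:
-234.8 x − 135.8 y = 9675.81
-418.0 x + 134.6 y = 11167.15
Solving the 2×2 system: x ≈ -31.9, y ≈ -16.1 km.
Check against K (with the unrounded x, y): √((x − 89.3)²+(y + 58.7)²) = 128.47 ≈ 128.47 km. ✓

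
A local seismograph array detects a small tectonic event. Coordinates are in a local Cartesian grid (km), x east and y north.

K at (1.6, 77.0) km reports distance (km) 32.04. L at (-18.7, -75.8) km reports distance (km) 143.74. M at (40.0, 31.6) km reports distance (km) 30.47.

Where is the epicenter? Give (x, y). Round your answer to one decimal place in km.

28.7 km east, 59.9 km north

Circle about each station: (x − 1.6)² + (y − 77.0)² = 32.04²; (x + 18.7)² + (y + 75.8)² = 143.74²; (x − 40.0)² + (y − 31.6)² = 30.47².
Subtracting the K equation from the L and M equations removes the quadratic terms:
-40.6 x − 305.6 y = -19470.86
76.8 x − 90.8 y = -3234.86
Solving the 2×2 system: x ≈ 28.7, y ≈ 59.9 km.
Check against K (with the unrounded x, y): √((x − 1.6)²+(y − 77.0)²) = 32.04 ≈ 32.04 km. ✓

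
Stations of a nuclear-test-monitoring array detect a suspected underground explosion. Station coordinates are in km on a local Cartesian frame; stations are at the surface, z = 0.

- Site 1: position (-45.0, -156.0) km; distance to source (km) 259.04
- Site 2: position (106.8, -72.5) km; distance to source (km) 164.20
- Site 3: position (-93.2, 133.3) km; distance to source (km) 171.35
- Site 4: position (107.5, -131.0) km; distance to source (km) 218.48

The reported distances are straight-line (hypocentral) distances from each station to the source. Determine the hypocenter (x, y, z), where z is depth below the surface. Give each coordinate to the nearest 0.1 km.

x ≈ 58.9 km, y ≈ 75.2 km, depth ≈ 53.4 km

Each station gives a sphere (x−x_i)² + (y−y_i)² + z² = d_i² (stations at z=0).
Subtracting the Site 1 sphere from Site 2 and Site 3: z² cancels, leaving linear equations in x and y:
303.6 x + 167.0 y = 30441.57
-96.4 x + 578.6 y = 37835.03
Solving: x ≈ 58.901, y ≈ 75.204 km (keep extra digits for the depth step; rounded: 58.9, 75.2).
Then from the Site 1 sphere: z² = 259.04² − (x + 45.0)² − (y + 156.0)² with x = 58.901, y = 75.204, so z ≈ 53.395 ≈ 53.4 km.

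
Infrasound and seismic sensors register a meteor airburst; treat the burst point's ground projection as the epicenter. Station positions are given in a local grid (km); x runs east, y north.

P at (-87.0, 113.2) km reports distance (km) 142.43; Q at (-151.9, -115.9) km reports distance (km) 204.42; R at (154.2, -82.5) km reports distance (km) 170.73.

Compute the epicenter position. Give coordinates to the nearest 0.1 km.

Circle about each station: (x + 87.0)² + (y − 113.2)² = 142.43²; (x + 151.9)² + (y + 115.9)² = 204.42²; (x − 154.2)² + (y + 82.5)² = 170.73².
Subtracting the P equation from the Q and R equations removes the quadratic terms:
-129.8 x − 458.2 y = -5378.05
482.4 x − 391.4 y = 1338.22
Solving the 2×2 system: x ≈ 10.0, y ≈ 8.9 km.
Check against P (with the unrounded x, y): √((x + 87.0)²+(y − 113.2)²) = 142.43 ≈ 142.43 km. ✓

10.0 km east, 8.9 km north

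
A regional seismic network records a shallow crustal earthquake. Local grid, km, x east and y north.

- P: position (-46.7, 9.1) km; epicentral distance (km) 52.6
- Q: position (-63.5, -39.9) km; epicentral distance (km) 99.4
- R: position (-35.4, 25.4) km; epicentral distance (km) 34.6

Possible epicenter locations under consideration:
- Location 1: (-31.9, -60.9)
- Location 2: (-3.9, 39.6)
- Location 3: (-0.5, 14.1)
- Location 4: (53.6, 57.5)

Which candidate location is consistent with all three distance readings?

Location 2

For each candidate, compare |candidate − station| to the reported distance:
Location 1: residuals P 18.9, Q 61.5, R 51.8 → max 61.5 km
Location 2: residuals P 0.0, Q 0.0, R 0.0 → max 0.0 km
Location 3: residuals P 6.1, Q 16.4, R 2.1 → max 16.4 km
Location 4: residuals P 58.8, Q 52.9, R 60.0 → max 60.0 km
Only Location 2 has all residuals ≈ 0.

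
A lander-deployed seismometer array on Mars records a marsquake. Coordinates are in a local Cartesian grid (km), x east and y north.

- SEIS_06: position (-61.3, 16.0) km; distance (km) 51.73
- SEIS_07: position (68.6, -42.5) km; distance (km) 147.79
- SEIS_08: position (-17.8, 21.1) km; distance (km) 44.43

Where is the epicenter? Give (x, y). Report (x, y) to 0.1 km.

Circle about each station: (x + 61.3)² + (y − 16.0)² = 51.73²; (x − 68.6)² + (y + 42.5)² = 147.79²; (x + 17.8)² + (y − 21.1)² = 44.43².
Subtracting pairs of circle equations eliminates x²+y² and gives linear equations (the radical axes):
259.8 x − 117.0 y = -16667.37
87.0 x + 10.2 y = -2549.67
Solving the 2×2 system: x ≈ -36.5, y ≈ 61.4 km.
Check against SEIS_06 (with the unrounded x, y): √((x + 61.3)²+(y − 16.0)²) = 51.73 ≈ 51.73 km. ✓

-36.5 km east, 61.4 km north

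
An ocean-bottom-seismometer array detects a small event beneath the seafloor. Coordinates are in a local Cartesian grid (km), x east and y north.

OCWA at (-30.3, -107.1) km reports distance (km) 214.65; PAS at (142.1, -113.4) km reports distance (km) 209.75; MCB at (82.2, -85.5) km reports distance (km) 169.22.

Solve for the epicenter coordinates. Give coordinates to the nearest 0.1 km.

x ≈ 69.0 km, y ≈ 83.2 km

Circle about each station: (x + 30.3)² + (y + 107.1)² = 214.65²; (x − 142.1)² + (y + 113.4)² = 209.75²; (x − 82.2)² + (y + 85.5)² = 169.22².
Subtracting the OCWA equation from the PAS and MCB equations removes the quadratic terms:
344.8 x − 12.6 y = 22743.03
225.0 x + 43.2 y = 19117.80
Solving the 2×2 system: x ≈ 69.0, y ≈ 83.2 km.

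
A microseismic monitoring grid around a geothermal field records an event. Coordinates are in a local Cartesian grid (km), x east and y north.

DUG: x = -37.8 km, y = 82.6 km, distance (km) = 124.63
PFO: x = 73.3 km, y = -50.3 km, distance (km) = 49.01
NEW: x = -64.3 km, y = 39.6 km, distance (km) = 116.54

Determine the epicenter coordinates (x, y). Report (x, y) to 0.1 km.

Circle about each station: (x + 37.8)² + (y − 82.6)² = 124.63²; (x − 73.3)² + (y + 50.3)² = 49.01²; (x + 64.3)² + (y − 39.6)² = 116.54².
Subtracting the DUG equation from the PFO and NEW equations removes the quadratic terms:
222.2 x − 265.8 y = 12782.04
-53.0 x − 86.0 y = -597.88
Solving the 2×2 system: x ≈ 37.9, y ≈ -16.4 km.

x ≈ 37.9 km, y ≈ -16.4 km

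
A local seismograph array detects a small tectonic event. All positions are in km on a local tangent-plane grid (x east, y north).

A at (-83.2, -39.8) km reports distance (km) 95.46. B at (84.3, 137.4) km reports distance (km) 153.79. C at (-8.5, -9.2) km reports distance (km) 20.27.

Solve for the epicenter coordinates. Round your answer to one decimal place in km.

Circle about each station: (x + 83.2)² + (y + 39.8)² = 95.46²; (x − 84.3)² + (y − 137.4)² = 153.79²; (x + 8.5)² + (y + 9.2)² = 20.27².
Subtracting the A equation from the B and C equations removes the quadratic terms:
335.0 x + 354.4 y = 2940.22
149.4 x + 61.2 y = 352.35
Solving the 2×2 system: x ≈ -1.7, y ≈ 9.9 km.

x ≈ -1.7 km, y ≈ 9.9 km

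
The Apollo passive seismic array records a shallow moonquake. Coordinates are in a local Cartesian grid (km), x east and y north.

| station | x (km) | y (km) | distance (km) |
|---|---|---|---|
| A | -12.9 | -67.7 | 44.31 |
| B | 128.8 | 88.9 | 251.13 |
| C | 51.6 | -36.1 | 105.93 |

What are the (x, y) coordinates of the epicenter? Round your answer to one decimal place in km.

(-23.6, -110.7)

Circle about each station: (x + 12.9)² + (y + 67.7)² = 44.31²; (x − 128.8)² + (y − 88.9)² = 251.13²; (x − 51.6)² + (y + 36.1)² = 105.93².
Subtracting pairs of circle equations eliminates x²+y² and gives linear equations (the radical axes):
283.4 x + 313.2 y = -41359.95
129.0 x + 63.2 y = -10041.72
Solving the 2×2 system: x ≈ -23.6, y ≈ -110.7 km.
Check against A (with the unrounded x, y): √((x + 12.9)²+(y + 67.7)²) = 44.30 ≈ 44.31 km. ✓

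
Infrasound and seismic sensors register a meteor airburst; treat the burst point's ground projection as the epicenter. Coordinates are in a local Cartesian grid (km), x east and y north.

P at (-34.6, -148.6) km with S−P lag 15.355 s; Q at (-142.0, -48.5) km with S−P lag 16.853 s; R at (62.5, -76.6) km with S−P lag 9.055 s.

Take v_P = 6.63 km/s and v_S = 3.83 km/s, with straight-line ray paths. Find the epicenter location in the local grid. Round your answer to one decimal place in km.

Distance from S−P lag: d = Δt · v_P v_S / (v_P − v_S) = Δt · (6.63·3.83)/(6.63−3.83) ≈ 9.0689·Δt.
So d_P = 139.25, d_Q = 152.84, d_R = 82.12 km.
Circle about each station: (x + 34.6)² + (y + 148.6)² = 139.25²; (x + 142.0)² + (y + 48.5)² = 152.84²; (x − 62.5)² + (y + 76.6)² = 82.12².
Subtracting the P equation from the Q and R equations removes the quadratic terms:
-214.8 x + 200.2 y = -4732.37
194.2 x + 144.0 y = -858.44
Solving the 2×2 system: x ≈ 7.3, y ≈ -15.8 km.
Check against P (with the unrounded x, y): √((x + 34.6)²+(y + 148.6)²) = 139.25 ≈ 139.25 km. ✓

x ≈ 7.3 km, y ≈ -15.8 km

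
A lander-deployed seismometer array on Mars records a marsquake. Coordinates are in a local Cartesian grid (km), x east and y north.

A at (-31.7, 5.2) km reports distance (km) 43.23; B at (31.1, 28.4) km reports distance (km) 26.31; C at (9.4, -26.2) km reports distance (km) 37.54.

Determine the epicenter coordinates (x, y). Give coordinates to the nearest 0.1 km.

Circle about each station: (x + 31.7)² + (y − 5.2)² = 43.23²; (x − 31.1)² + (y − 28.4)² = 26.31²; (x − 9.4)² + (y + 26.2)² = 37.54².
Subtracting the A equation from the B and C equations removes the quadratic terms:
125.6 x + 46.4 y = 1918.46
82.2 x − 62.8 y = 202.45
Solving the 2×2 system: x ≈ 11.1, y ≈ 11.3 km.

11.1 km east, 11.3 km north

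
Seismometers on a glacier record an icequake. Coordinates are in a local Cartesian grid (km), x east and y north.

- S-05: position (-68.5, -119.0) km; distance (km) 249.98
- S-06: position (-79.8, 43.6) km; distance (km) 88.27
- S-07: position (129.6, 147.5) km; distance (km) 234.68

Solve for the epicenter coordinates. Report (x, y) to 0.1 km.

x ≈ -104.3 km, y ≈ 128.4 km

Circle about each station: (x + 68.5)² + (y + 119.0)² = 249.98²; (x + 79.8)² + (y − 43.6)² = 88.27²; (x − 129.6)² + (y − 147.5)² = 234.68².
Subtracting the S-05 equation from the S-06 and S-07 equations removes the quadratic terms:
-22.6 x + 325.2 y = 44114.16
396.2 x + 533.0 y = 27114.46
Solving the 2×2 system: x ≈ -104.3, y ≈ 128.4 km.
Check against S-05 (with the unrounded x, y): √((x + 68.5)²+(y + 119.0)²) = 249.98 ≈ 249.98 km. ✓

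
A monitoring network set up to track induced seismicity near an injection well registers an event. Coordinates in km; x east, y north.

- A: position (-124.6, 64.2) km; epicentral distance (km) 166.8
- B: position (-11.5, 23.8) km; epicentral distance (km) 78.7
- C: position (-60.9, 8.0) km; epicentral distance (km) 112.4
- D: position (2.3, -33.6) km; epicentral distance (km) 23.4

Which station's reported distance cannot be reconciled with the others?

Solve using three stations at a time. Using A, B, D (subtract circle equations pairwise → linear system) gives (x, y) ≈ (-7.7, -54.8).
Distances from that point to each station vs reported:
  A: calculated 166.8 vs reported 166.8 → residual 0.0 km
  B: calculated 78.7 vs reported 78.7 → residual 0.0 km
  C: calculated 82.3 vs reported 112.4 → residual 30.1 km
  D: calculated 23.5 vs reported 23.4 → residual 0.1 km
A, B, D are mutually consistent (residuals ≈ 0); C is off by 30.1 km.

C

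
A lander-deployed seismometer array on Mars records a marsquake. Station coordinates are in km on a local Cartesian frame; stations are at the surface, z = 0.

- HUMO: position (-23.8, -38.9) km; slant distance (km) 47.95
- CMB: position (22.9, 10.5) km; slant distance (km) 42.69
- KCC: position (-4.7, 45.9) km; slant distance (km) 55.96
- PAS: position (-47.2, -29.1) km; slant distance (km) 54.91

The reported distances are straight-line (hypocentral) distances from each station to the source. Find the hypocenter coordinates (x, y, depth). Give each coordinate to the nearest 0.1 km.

Each station gives a sphere (x−x_i)² + (y−y_i)² + z² = d_i² (stations at z=0).
Subtracting the HUMO sphere from CMB and KCC: z² cancels, leaving linear equations in x and y:
93.4 x + 98.8 y = -968.22
38.2 x + 169.6 y = -783.07
Solving: x ≈ -7.197, y ≈ -2.996 km (keep extra digits for the depth step; rounded: -7.2, -3.0).
Then from the HUMO sphere: z² = 47.95² − (x + 23.8)² − (y + 38.9)² with x = -7.197, y = -2.996, so z ≈ 27.101 ≈ 27.1 km.
Check against PAS (with the unrounded solution): distance 54.92 ≈ 54.91 km. ✓

(-7.2, -3.0, 27.1)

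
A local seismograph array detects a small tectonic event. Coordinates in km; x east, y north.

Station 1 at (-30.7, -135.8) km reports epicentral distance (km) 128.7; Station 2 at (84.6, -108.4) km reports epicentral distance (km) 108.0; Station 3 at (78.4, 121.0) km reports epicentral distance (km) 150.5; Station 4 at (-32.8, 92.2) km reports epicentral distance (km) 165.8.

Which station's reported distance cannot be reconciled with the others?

Station 4

Solve using three stations at a time. Using Station 1, Station 2, Station 3 (subtract circle equations pairwise → linear system) gives (x, y) ≈ (23.7, -19.2).
Distances from that point to each station vs reported:
  Station 1: calculated 128.7 vs reported 128.7 → residual 0.0 km
  Station 2: calculated 108.0 vs reported 108.0 → residual 0.0 km
  Station 3: calculated 150.5 vs reported 150.5 → residual 0.0 km
  Station 4: calculated 124.9 vs reported 165.8 → residual 40.9 km
Station 1, Station 2, Station 3 are mutually consistent (residuals ≈ 0); Station 4 is off by 40.9 km.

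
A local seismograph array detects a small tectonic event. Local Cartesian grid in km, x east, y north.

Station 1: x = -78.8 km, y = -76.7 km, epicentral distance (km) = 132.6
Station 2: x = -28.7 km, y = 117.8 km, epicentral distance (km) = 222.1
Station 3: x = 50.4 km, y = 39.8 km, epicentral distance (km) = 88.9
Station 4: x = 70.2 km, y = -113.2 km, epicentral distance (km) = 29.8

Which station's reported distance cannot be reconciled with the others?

Station 3

Solve using three stations at a time. Using Station 1, Station 2, Station 4 (subtract circle equations pairwise → linear system) gives (x, y) ≈ (53.3, -88.6).
Distances from that point to each station vs reported:
  Station 1: calculated 132.6 vs reported 132.6 → residual 0.0 km
  Station 2: calculated 222.1 vs reported 222.1 → residual 0.0 km
  Station 3: calculated 128.5 vs reported 88.9 → residual 39.6 km
  Station 4: calculated 29.8 vs reported 29.8 → residual 0.0 km
Station 1, Station 2, Station 4 are mutually consistent (residuals ≈ 0); Station 3 is off by 39.6 km.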